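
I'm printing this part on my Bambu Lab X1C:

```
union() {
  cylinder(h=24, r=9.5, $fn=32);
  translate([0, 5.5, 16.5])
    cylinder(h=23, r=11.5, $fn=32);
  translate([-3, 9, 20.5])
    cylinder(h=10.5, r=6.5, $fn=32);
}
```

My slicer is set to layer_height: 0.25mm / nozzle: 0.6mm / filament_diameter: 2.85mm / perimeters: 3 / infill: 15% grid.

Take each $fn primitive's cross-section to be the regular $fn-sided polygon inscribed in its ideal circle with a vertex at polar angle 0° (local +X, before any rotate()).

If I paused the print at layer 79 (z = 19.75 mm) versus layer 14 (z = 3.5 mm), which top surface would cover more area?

Layer 79 (z = 19.75): the r=9.5 cylinder gives a regular 32-gon of circumradius 9.5 (constant along its height) (area = (32/2)·9.500²·sin(360°/32) = 281.71 mm²); the cylinder at (0, 5.5): section is a regular 32-gon, circumradius r=11.5 (area = (32/2)·11.500²·sin(360°/32) = 412.81 mm²); the cylinder at (-3, 9) does not reach this height (z outside [20.5, 31]); Merging all regions: the regions partially overlap — summed areas 694.52 mm² minus the doubly-counted overlap 225.55 mm² gives 468.97 mm² — area = 468.97 mm². So its area = 468.97 mm². Layer 14 (z = 3.5): the r=9.5 cylinder gives a regular 32-gon of circumradius 9.5 (constant along its height) (area = (32/2)·9.500²·sin(360°/32) = 281.71 mm²); the cylinder at (0, 5.5) does not reach this height (z outside [16.5, 39.5]); the cylinder at (-3, 9) is not intersected at this z (z outside [20.5, 31]); Taking the union: only the r=9.5 cylinder is present, so the union is just that shape — area = 281.71 mm². So its area = 281.71 mm². Layer 79 is larger (468.97 vs 281.71 mm²).

layer 79 (z = 19.75 mm)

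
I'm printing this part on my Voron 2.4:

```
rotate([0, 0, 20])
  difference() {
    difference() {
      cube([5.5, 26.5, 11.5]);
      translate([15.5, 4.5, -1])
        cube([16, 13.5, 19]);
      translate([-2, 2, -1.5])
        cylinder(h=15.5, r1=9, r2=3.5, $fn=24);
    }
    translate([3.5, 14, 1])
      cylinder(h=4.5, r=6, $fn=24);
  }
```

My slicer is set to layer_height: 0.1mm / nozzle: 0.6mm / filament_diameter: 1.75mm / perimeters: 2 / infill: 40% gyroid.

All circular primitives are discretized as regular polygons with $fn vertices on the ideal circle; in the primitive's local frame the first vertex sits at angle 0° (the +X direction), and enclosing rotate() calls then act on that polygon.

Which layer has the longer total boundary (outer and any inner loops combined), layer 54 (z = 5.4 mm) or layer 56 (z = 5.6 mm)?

Layer 54 (z = 5.4): the cube is present — its section is the full 5.5×26.5 rectangle (perimeter 64.00 mm); the cube at (15.5, 4.5) (footprint 16×13.5) is included at this height (perimeter 59.00 mm); the cone at (-2, 2): at t=0.445 of its height the radius interpolates to r₁+(r₂−r₁)t = 6.552, giving a regular 24-gon of that circumradius (perimeter = 2·24·6.552·sin(180°/24) = 41.05 mm); Subtracting the remaining from the first: starting from the 5.5×26.5 cube, the 16×13.5 cube at (15.5, 4.5) misses the remaining region (no effect); the cone at (-2, 2) partially overlaps it — only the 29.33 mm² overlap (of its 133.31 mm²) is removed, clipping the outline — boundary = 61.86 mm; the cylinder at (3.5, 14): section is a regular 24-gon, circumradius r=6 (perimeter = 2·24·6.000·sin(180°/24) = 37.59 mm); Taking the first minus the rest: starting from the result so far, the r=6 cylinder at (3.5, 14) partially overlaps it — only the 62.64 mm² overlap (of its 111.81 mm²) is removed, clipping the outline — boundary = 52.64 mm; (whole slice rotated 20° about Z — lengths, areas and connectivity unchanged). So its perimeter = 52.64 mm. Layer 56 (z = 5.6): the cube is present — its section is the full 5.5×26.5 rectangle (perimeter 64.00 mm); the 16×13.5 cube at (15.5, 4.5) contributes its full rectangle (perimeter 59.00 mm); the cone at (-2, 2) (r1=9→r2=3.5) has section circumradius 6.481 here — a regular 24-gon (perimeter = 2·24·6.481·sin(180°/24) = 40.60 mm); After the difference (first − rest): starting from the 5.5×26.5 cube, the 16×13.5 cube at (15.5, 4.5) misses the remaining region (no effect); the cone at (-2, 2) partially overlaps it — only the 28.61 mm² overlap (of its 130.44 mm²) is removed, clipping the outline — boundary = 61.90 mm; the cylinder at (3.5, 14) is absent (z outside [1, 5.5]); After the difference (first − rest): none of the subtracted shapes is present at this height, so the result so far is unchanged — boundary = 61.90 mm; (whole slice rotated 20° about Z — lengths, areas and connectivity unchanged). So its perimeter = 61.90 mm. Layer 56 is larger (61.90 vs 52.64 mm).

layer 56 (z = 5.6 mm)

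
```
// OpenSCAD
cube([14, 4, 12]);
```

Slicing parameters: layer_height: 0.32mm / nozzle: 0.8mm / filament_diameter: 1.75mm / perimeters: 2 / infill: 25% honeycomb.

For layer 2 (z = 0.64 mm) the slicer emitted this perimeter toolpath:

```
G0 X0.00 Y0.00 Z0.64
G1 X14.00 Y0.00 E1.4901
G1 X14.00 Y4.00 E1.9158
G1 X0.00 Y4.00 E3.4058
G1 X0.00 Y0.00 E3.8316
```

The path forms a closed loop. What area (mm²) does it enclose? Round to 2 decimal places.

56.00 mm²

Apply the shoelace formula to the sequence of (X, Y) vertices; enclosed area = 56.00 mm².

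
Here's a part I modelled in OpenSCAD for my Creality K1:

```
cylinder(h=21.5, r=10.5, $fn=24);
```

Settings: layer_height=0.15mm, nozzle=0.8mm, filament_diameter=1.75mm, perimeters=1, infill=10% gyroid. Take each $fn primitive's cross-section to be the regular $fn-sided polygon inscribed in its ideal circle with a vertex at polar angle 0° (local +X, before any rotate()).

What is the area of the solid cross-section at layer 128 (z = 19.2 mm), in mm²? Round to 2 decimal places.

342.42 mm²

At z = 19.2 mm: the cylinder: section is a regular 24-gon, circumradius r=10.5 (area = (24/2)·10.500²·sin(360°/24) = 342.42 mm²). Overall, the cross-section is a single solid region. Net area = 342.42 mm².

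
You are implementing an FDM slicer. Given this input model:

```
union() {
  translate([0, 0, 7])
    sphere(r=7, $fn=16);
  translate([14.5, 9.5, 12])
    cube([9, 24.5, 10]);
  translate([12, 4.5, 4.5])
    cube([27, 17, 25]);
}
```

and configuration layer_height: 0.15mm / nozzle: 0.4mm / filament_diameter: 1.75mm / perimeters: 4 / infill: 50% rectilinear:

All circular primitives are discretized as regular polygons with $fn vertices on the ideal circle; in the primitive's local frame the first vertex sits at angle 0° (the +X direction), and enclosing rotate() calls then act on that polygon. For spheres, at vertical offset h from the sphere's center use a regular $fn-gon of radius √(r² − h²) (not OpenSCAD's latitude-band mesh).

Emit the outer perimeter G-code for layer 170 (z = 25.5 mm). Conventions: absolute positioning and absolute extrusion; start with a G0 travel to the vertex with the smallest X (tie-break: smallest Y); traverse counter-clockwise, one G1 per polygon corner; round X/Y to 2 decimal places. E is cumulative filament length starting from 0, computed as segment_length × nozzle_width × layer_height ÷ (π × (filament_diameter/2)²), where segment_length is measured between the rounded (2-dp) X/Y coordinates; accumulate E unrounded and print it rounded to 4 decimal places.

At z = 25.5 mm: the sphere does not reach this height (|z−center|=18.500 > r=7); the cube at (14.5, 9.5) is absent (z outside [12, 22]); the cube at (12, 4.5) (footprint 27×17) is included at this height; Taking the union: only the 27×17 cube at (12, 4.5) is present, so the union is just that shape — 1 connected region. The outline is a single polygon with 4 vertices. Extrusion per mm of travel: 0.4 × 0.15 / (π × 0.875²) = 0.024945. Accumulating E over each segment gives final E = 2.1952.

G0 X12.00 Y4.50 Z25.50
G1 X39.00 Y4.50 E0.6735
G1 X39.00 Y21.50 E1.0976
G1 X12.00 Y21.50 E1.7711
G1 X12.00 Y4.50 E2.1952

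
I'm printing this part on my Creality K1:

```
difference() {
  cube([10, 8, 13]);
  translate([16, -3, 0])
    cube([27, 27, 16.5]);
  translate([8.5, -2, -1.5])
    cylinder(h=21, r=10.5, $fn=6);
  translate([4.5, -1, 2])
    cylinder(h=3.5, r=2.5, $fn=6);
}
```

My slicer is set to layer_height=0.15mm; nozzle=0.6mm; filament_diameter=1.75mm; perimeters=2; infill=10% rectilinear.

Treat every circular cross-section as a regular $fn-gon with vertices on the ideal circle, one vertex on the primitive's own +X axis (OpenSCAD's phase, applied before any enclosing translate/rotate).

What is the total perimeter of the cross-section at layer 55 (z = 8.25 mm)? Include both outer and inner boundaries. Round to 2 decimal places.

30.69 mm

At z = 8.25 mm: the cube (footprint 10×8) is included at this height (perimeter 36.00 mm); the cube at (16, -3) (footprint 27×27) is included at this height (perimeter 108.00 mm); the r=10.5 cylinder at (8.5, -2) gives a regular 6-gon of circumradius 10.5 (constant along its height) (perimeter = 2·6·10.500·sin(180°/6) = 63.00 mm); the cylinder at (4.5, -1) is not intersected at this z (z outside [2, 5.5]); Taking the first minus the rest: starting from the 10×8 cube, the 27×27 cube at (16, -3) misses the remaining region (no effect); the r=10.5 cylinder at (8.5, -2) partially overlaps it — only the 61.79 mm² overlap (of its 286.44 mm²) is removed, clipping the outline — boundary = 30.69 mm. Overall, the cross-section is a single solid region. Total boundary length (outer) = 30.69 mm.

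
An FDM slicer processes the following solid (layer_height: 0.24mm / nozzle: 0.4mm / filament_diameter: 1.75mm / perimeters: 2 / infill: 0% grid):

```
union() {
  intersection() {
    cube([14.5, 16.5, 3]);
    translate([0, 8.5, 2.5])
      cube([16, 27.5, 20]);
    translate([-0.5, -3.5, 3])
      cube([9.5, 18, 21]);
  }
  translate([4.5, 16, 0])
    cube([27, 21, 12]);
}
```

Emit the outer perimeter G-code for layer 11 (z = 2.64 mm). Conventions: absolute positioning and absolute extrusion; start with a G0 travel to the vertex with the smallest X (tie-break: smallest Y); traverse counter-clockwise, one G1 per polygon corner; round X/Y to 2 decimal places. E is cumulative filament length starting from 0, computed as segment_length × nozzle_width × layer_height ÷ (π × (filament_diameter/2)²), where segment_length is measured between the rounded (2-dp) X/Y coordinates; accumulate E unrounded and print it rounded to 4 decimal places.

At z = 2.64 mm: the cube (footprint 14.5×16.5) is included at this height; the 16×27.5 cube at (0, 8.5) contributes its full rectangle; the cube at (-0.5, -3.5) is absent (z outside [3, 24]); Keeping only the common overlap: at least one operand is absent at this height, so nothing remains; the cube at (4.5, 16) (footprint 27×21) is included at this height; Merging all regions: only the 27×21 cube at (4.5, 16) is present, so the union is just that shape — 1 connected region. The outline is a single polygon with 4 vertices. Extrusion per mm of travel: 0.4 × 0.24 / (π × 0.875²) = 0.039912. Accumulating E over each segment gives final E = 3.8316.

G0 X4.50 Y16.00 Z2.64
G1 X31.50 Y16.00 E1.0776
G1 X31.50 Y37.00 E1.9158
G1 X4.50 Y37.00 E2.9934
G1 X4.50 Y16.00 E3.8316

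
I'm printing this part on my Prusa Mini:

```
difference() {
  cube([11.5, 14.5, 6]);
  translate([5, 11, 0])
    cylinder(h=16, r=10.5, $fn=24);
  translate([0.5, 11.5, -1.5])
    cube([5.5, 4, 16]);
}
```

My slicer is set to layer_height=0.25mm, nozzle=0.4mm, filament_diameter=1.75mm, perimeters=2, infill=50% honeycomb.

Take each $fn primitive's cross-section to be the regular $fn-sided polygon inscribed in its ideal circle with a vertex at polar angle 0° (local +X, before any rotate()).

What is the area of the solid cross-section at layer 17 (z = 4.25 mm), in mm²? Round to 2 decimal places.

13.21 mm²

At z = 4.25 mm: the cube (footprint 11.5×14.5) is included at this height (area 166.75 mm²); the r=10.5 cylinder at (5, 11) gives a regular 24-gon of circumradius 10.5 (constant along its height) (area = (24/2)·10.500²·sin(360°/24) = 342.42 mm²); the cube at (0.5, 11.5) (footprint 5.5×4) is included at this height (area 22.00 mm²); Subtracting the remaining from the first: starting from the 11.5×14.5 cube (166.75 mm²), the r=10.5 cylinder at (5, 11) partially overlaps it — only the 153.54 mm² overlap (of its 342.42 mm²) is removed, clipping the outline; the 5.5×4 cube at (0.5, 11.5) misses the remaining region (no effect) — area = 13.21 mm². Overall, the cross-section is a single solid region. Net area = 13.21 mm².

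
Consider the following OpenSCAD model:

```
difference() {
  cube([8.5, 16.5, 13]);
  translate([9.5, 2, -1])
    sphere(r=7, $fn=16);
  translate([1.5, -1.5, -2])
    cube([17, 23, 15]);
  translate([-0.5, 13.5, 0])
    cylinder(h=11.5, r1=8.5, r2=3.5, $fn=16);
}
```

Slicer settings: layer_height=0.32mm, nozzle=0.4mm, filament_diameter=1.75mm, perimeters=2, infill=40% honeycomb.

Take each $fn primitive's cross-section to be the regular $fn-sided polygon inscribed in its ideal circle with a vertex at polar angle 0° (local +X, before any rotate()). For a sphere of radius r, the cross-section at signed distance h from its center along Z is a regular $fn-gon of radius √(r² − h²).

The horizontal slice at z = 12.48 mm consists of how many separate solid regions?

1

At z = 12.48 mm: the cube is present — its section is the full 8.5×16.5 rectangle; the sphere at (9.5, 2) is not intersected at this z (|z−center|=13.480 > r=7); the 17×23 cube at (1.5, -1.5) contributes its full rectangle; the cone at (-0.5, 13.5) is not intersected at this z (z outside [0, 11.5]); Subtracting the remaining from the first: starting from the 8.5×16.5 cube, the 17×23 cube at (1.5, -1.5) partially overlaps it — only the 115.50 mm² overlap (of its 391.00 mm²) is removed, clipping the outline — 1 connected region. The result has 1 disconnected region.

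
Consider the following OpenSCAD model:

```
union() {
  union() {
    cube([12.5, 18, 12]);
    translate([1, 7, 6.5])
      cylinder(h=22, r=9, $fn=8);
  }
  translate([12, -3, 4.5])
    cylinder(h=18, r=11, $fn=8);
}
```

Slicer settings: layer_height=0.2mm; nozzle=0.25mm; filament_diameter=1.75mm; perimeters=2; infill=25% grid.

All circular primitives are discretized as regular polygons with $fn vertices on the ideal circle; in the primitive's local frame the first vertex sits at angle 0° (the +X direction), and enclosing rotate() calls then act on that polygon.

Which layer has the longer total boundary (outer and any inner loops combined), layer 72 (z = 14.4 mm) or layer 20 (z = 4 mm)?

layer 72 (z = 14.4 mm)

Layer 72 (z = 14.4): the cube is absent (z outside [0, 12]); the r=9 cylinder at (1, 7) gives a regular 8-gon of circumradius 9 (constant along its height) (perimeter = 2·8·9.000·sin(180°/8) = 55.11 mm); Merging all regions: only the r=9 cylinder at (1, 7) is present, so the union is just that shape — boundary = 55.11 mm; the cylinder at (12, -3): section is a regular 8-gon, circumradius r=11 (perimeter = 2·8·11.000·sin(180°/8) = 67.35 mm); Combining (union): the regions partially overlap (shared area 31.91 mm²), so the edge portions inside another operand are dropped and the merged outline is re-measured after clipping — boundary = 95.76 mm. So its perimeter = 95.76 mm. Layer 20 (z = 4): the cube is present — its section is the full 12.5×18 rectangle (perimeter 61.00 mm); the cylinder at (1, 7) does not reach this height (z outside [6.5, 28.5]); Taking the union: only the 12.5×18 cube is present, so the union is just that shape — boundary = 61.00 mm; the cylinder at (12, -3) is absent (z outside [4.5, 22.5]); Combining (union): only the result so far is present, so the union is just that shape — boundary = 61.00 mm. So its perimeter = 61.00 mm. Layer 72 is larger (95.76 vs 61.00 mm).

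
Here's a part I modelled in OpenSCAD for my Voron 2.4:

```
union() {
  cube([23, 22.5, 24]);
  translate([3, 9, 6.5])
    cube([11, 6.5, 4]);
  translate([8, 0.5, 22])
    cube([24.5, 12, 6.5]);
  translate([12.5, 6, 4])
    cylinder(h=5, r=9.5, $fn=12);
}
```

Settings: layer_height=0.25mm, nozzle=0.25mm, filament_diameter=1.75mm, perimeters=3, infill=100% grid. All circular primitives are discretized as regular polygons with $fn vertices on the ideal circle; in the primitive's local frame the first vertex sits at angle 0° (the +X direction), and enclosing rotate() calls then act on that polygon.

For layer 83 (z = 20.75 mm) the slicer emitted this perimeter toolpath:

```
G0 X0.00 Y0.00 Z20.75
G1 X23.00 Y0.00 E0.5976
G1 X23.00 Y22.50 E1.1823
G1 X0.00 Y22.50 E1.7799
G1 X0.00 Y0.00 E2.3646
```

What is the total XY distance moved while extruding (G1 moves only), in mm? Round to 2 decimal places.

Sum the Euclidean lengths of each G1 segment: total = 91.00 mm.

91.00 mm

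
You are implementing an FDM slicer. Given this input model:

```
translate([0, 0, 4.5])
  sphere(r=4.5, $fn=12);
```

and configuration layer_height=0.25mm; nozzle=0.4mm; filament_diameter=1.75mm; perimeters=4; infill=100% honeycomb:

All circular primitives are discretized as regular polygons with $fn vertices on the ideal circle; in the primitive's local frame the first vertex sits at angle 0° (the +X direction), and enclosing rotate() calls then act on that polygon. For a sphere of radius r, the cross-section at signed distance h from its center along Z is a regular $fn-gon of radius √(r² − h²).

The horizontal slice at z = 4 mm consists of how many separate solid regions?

At z = 4 mm: the r=4.5 sphere contributes a regular 12-gon of circumradius √(4.5²−0.5²) = 4.472. The result has 1 disconnected region.

1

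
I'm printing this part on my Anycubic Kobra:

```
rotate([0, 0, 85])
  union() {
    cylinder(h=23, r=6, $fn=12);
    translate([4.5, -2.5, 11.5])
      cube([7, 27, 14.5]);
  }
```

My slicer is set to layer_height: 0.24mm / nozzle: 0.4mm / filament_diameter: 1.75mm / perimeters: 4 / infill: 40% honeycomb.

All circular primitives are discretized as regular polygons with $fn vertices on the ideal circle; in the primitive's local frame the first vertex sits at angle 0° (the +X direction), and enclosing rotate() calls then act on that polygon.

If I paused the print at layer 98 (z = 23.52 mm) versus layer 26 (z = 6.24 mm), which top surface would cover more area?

layer 98 (z = 23.52 mm)

Layer 98 (z = 23.52): the cylinder does not reach this height (z outside [0, 23]); the cube at (4.5, -2.5) (footprint 7×27) is included at this height (area 189.00 mm²); Taking the union: only the 7×27 cube at (4.5, -2.5) is present, so the union is just that shape — area = 189.00 mm²; (rotated 85° about Z; rotation is an isometry so areas/perimeters/island counts are preserved). So its area = 189.00 mm². Layer 26 (z = 6.24): the cylinder: section is a regular 12-gon, circumradius r=6 (area = (12/2)·6.000²·sin(360°/12) = 108.00 mm²); the cube at (4.5, -2.5) is absent (z outside [11.5, 26]); Merging all regions: only the r=6 cylinder is present, so the union is just that shape — area = 108.00 mm²; (whole slice rotated 85° about Z — lengths, areas and connectivity unchanged). So its area = 108.00 mm². Layer 98 is larger (189.00 vs 108.00 mm²).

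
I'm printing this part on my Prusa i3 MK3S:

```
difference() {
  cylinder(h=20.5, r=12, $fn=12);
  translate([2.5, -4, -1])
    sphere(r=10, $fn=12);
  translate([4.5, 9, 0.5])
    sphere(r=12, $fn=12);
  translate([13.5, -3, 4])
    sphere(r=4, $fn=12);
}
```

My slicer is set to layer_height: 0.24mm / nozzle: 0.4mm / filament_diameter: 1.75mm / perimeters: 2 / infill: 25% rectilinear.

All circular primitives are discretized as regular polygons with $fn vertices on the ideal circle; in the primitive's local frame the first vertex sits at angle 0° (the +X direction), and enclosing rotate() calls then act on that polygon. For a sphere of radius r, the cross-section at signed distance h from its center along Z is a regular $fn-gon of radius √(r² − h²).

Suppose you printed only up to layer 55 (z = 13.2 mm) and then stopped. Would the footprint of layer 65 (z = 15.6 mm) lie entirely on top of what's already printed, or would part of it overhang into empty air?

Compare the two slices. At z = 13.2: the r=12 cylinder contributes a regular 12-gon of circumradius 12 (area = (12/2)·12.000²·sin(360°/12) = 432.00 mm²); the sphere at (2.5, -4) does not reach this height (|z−center|=14.200 > r=10); the sphere at (4.5, 9) is not intersected at this z (|z−center|=12.700 > r=12); the sphere at (13.5, -3) is not intersected at this z (|z−center|=9.200 > r=4); Taking the first minus the rest: none of the subtracted shapes is present at this height, so the r=12 cylinder is unchanged — area = 432.00 mm². At z = 15.6: the r=12 cylinder gives a regular 12-gon of circumradius 12 (constant along its height) (area = (12/2)·12.000²·sin(360°/12) = 432.00 mm²); the sphere at (2.5, -4) is absent (|z−center|=16.600 > r=10); the sphere at (4.5, 9) does not reach this height (|z−center|=15.100 > r=12); the sphere at (13.5, -3) is absent (|z−center|=11.600 > r=4); Subtracting the remaining from the first: none of the subtracted shapes is present at this height, so the r=12 cylinder is unchanged — area = 432.00 mm². Checking containment: the cross-section at z = 15.6 is a subset of the cross-section at z = 13.2.

entirely on top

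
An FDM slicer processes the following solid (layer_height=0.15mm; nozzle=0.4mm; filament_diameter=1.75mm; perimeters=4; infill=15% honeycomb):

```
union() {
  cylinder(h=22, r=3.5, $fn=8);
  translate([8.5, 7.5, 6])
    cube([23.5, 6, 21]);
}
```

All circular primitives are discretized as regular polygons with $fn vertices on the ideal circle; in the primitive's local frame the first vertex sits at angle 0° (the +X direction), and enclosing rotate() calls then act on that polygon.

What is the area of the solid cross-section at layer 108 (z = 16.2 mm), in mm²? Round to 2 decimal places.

At z = 16.2 mm: the r=3.5 cylinder gives a regular 8-gon of circumradius 3.5 (constant along its height) (area = (8/2)·3.500²·sin(360°/8) = 34.65 mm²); the cube at (8.5, 7.5) (footprint 23.5×6) is included at this height (area 141.00 mm²); Merging all regions: the 2 present regions are separate (no shared area or edge), so areas and boundary lengths simply add and each stays a separate island — area = 175.65 mm². Overall, the cross-section has 2 separate islands. Net area = 175.65 mm².

175.65 mm²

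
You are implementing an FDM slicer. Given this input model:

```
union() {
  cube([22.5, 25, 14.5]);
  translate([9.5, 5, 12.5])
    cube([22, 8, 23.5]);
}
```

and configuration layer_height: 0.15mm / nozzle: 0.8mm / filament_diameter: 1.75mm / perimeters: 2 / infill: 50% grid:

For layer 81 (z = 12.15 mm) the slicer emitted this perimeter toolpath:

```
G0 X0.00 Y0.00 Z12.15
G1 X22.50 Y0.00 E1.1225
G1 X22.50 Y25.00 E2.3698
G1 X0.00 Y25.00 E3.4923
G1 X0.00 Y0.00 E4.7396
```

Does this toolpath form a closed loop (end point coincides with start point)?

Start point (G0): (0.00, 0.00). End point (last G1): the path returns to the start — closed.

yes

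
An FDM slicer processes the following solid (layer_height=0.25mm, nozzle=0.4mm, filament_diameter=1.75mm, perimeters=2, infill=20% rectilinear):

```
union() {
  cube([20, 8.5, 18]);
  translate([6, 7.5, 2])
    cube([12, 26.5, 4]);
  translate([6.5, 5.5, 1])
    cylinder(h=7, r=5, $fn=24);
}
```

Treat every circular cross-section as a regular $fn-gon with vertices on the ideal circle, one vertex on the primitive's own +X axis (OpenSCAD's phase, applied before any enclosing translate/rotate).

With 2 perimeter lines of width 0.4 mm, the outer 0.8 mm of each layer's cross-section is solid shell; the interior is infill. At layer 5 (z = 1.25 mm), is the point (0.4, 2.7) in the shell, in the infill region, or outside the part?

shell

At z = 1.25 mm: the cube (footprint 20×8.5) is included at this height; the cube at (6, 7.5) is absent (z outside [2, 6]); the r=5 cylinder at (6.5, 5.5) contributes a regular 24-gon of circumradius 5; Merging all regions: the regions partially overlap (shared area 66.73 mm²), so overlapping operands fuse into one piece — 1 connected region. Overall, the cross-section is a single solid region. The nearest boundary edge runs (0.00, 0.00)→(0.00, 8.50); distance from the point to it = 0.40 mm. The point is inside the cross-section, 0.40 mm from the nearest boundary — within the 0.8 mm shell band (2 × 0.4).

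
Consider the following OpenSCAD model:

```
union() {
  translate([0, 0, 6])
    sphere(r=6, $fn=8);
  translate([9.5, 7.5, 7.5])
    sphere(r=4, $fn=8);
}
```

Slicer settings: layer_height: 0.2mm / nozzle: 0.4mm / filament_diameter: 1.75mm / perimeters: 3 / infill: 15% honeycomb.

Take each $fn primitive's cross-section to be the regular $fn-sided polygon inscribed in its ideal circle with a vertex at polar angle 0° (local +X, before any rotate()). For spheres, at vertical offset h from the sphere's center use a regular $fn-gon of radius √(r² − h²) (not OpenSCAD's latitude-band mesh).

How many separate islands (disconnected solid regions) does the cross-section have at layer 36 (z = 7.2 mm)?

2

At z = 7.2 mm: the r=6 sphere contributes a regular 8-gon of circumradius √(6²−1.2²) = 5.879; the r=4 sphere at (9.5, 7.5) slices to a regular 8-gon of circumradius 3.989 (√(r²−h²) with h=0.3 from center); Merging all regions: the 2 present regions are separate (no shared area or edge), so areas and boundary lengths simply add and each stays a separate island — 2 connected regions. Overall, the cross-section has 2 separate islands. Island count = 2.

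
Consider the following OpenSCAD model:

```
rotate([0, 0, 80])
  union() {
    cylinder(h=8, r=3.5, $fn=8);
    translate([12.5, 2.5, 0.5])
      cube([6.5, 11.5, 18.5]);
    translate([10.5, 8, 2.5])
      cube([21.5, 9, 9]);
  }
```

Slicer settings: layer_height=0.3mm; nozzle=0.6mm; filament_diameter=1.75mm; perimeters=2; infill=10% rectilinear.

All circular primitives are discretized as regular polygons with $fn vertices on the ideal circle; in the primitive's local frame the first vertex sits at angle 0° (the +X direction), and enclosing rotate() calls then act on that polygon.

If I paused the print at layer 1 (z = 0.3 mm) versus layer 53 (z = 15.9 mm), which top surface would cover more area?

Layer 1 (z = 0.3): the r=3.5 cylinder gives a regular 8-gon of circumradius 3.5 (constant along its height) (area = (8/2)·3.500²·sin(360°/8) = 34.65 mm²); the cube at (12.5, 2.5) is absent (z outside [0.5, 19]); the cube at (10.5, 8) is absent (z outside [2.5, 11.5]); Merging all regions: only the r=3.5 cylinder is present, so the union is just that shape — area = 34.65 mm²; (rotated 80° about Z; rotation is an isometry so areas/perimeters/island counts are preserved). So its area = 34.65 mm². Layer 53 (z = 15.9): the cylinder is absent (z outside [0, 8]); the cube at (12.5, 2.5) (footprint 6.5×11.5) is included at this height (area 74.75 mm²); the cube at (10.5, 8) does not reach this height (z outside [2.5, 11.5]); Merging all regions: only the 6.5×11.5 cube at (12.5, 2.5) is present, so the union is just that shape — area = 74.75 mm²; (rotated 80° about Z; rotation is an isometry so areas/perimeters/island counts are preserved). So its area = 74.75 mm². Layer 53 is larger (74.75 vs 34.65 mm²).

layer 53 (z = 15.9 mm)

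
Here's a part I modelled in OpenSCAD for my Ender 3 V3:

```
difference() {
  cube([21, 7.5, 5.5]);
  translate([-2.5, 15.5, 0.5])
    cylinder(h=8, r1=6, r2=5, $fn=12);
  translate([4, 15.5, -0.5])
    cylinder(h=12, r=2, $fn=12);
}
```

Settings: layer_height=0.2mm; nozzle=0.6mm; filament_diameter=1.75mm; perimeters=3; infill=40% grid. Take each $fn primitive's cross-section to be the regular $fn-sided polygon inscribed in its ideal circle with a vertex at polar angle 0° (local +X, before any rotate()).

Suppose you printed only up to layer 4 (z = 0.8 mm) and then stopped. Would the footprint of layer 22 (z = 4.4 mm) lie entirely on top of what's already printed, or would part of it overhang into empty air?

entirely on top

Compare the two slices. At z = 0.8: the 21×7.5 cube contributes its full rectangle (area 157.50 mm²); the cone at (-2.5, 15.5): at t=0.038 of its height the radius interpolates to r₁+(r₂−r₁)t = 5.963, giving a regular 12-gon of that circumradius (area = (12/2)·5.963²·sin(360°/12) = 106.65 mm²); the cylinder at (4, 15.5): section is a regular 12-gon, circumradius r=2 (area = (12/2)·2.000²·sin(360°/12) = 12.00 mm²); After the difference (first − rest): starting from the 21×7.5 cube (157.50 mm²), the cone at (-2.5, 15.5) misses the remaining region (no effect); the r=2 cylinder at (4, 15.5) misses the remaining region (no effect) — area = 157.50 mm². At z = 4.4: the cube (footprint 21×7.5) is included at this height (area 157.50 mm²); the cone at (-2.5, 15.5): at t=0.488 of its height the radius interpolates to r₁+(r₂−r₁)t = 5.513, giving a regular 12-gon of that circumradius (area = (12/2)·5.513²·sin(360°/12) = 91.16 mm²); the r=2 cylinder at (4, 15.5) gives a regular 12-gon of circumradius 2 (constant along its height) (area = (12/2)·2.000²·sin(360°/12) = 12.00 mm²); Taking the first minus the rest: starting from the 21×7.5 cube (157.50 mm²), the cone at (-2.5, 15.5) misses the remaining region (no effect); the r=2 cylinder at (4, 15.5) misses the remaining region (no effect) — area = 157.50 mm². Checking containment: the cross-section at z = 4.4 is a subset of the cross-section at z = 0.8.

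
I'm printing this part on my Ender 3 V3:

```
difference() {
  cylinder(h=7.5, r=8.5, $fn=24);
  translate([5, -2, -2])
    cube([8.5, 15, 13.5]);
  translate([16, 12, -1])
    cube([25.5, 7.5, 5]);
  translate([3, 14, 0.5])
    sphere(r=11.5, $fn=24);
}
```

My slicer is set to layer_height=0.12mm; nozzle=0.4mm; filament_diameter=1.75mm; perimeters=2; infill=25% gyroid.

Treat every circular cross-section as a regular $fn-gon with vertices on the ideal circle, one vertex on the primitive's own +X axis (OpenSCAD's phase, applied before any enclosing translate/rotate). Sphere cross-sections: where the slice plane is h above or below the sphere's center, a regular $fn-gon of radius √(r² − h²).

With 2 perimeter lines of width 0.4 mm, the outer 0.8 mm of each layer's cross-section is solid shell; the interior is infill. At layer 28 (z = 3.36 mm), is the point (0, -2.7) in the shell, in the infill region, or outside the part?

At z = 3.36 mm: the r=8.5 cylinder gives a regular 24-gon of circumradius 8.5 (constant along its height); the 8.5×15 cube at (5, -2) contributes its full rectangle; the 25.5×7.5 cube at (16, 12) contributes its full rectangle; the sphere at (3, 14): section is a regular 24-gon, circumradius = √(r²−h²) = √(11.5²−2.86²) = 11.139; Taking the first minus the rest: starting from the r=8.5 cylinder, the 8.5×15 cube at (5, -2) partially overlaps it — only the 23.19 mm² overlap (of its 127.50 mm²) is removed, clipping the outline; the 25.5×7.5 cube at (16, 12) misses the remaining region (no effect); the r=11.5 sphere at (3, 14) partially overlaps it — only the 41.52 mm² overlap (of its 385.34 mm²) is removed, clipping the outline — 1 connected region. Overall, the cross-section is a single solid region. The nearest boundary edge runs (5.00, 3.12)→(5.00, -2.00); distance from the point to it = 5.05 mm. The point is inside the cross-section and 5.05 mm from the nearest boundary — more than the 0.8 mm shell width (2 × 0.4), so it's in the infill interior.

infill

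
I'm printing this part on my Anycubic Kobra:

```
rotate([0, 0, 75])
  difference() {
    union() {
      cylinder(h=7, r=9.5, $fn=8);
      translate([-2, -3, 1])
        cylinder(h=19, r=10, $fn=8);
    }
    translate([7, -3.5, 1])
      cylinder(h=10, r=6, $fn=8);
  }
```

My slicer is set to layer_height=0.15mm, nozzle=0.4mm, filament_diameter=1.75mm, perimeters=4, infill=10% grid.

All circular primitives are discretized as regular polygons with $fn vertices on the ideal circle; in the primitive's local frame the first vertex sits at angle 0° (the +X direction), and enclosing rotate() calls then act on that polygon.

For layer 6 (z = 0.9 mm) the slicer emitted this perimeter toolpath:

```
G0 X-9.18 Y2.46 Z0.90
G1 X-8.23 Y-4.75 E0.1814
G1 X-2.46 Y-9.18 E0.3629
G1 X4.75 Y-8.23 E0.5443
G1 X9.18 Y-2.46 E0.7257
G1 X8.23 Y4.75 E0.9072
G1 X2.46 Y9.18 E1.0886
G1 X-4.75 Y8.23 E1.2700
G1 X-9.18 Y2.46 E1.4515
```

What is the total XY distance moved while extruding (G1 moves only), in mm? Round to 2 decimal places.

Sum the Euclidean lengths of each G1 segment: total = 58.19 mm.

58.19 mm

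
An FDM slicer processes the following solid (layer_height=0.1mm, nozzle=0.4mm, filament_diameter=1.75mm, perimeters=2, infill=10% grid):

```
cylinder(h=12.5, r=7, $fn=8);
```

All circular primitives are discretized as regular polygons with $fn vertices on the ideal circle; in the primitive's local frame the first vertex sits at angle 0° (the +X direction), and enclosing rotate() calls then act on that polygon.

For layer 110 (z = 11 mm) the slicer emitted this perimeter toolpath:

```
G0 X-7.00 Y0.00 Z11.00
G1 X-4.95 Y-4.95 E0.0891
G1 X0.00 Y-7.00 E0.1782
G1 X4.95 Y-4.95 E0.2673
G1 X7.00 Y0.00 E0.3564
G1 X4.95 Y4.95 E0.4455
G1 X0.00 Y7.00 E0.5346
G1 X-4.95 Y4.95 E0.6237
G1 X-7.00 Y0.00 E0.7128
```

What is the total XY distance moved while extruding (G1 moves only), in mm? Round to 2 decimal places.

42.86 mm

Sum the Euclidean lengths of each G1 segment: total = 42.86 mm.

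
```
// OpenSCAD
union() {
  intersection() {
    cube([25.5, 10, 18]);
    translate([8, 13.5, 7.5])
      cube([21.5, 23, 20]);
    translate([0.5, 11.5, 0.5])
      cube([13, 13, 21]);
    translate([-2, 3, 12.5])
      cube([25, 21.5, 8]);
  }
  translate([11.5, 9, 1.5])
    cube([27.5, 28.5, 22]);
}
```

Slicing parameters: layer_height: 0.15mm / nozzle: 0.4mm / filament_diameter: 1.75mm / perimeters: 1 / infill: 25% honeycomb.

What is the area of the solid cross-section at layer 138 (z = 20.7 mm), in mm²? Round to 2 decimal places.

783.75 mm²

At z = 20.7 mm: the cube is absent (z outside [0, 18]); the cube at (8, 13.5) is present — its section is the full 21.5×23 rectangle (area 494.50 mm²); the cube at (0.5, 11.5) is present — its section is the full 13×13 rectangle (area 169.00 mm²); the cube at (-2, 3) is not intersected at this z (z outside [12.5, 20.5]); Taking the intersection: at least one operand is absent at this height, so nothing remains; the cube at (11.5, 9) is present — its section is the full 27.5×28.5 rectangle (area 783.75 mm²); Taking the union: only the 27.5×28.5 cube at (11.5, 9) is present, so the union is just that shape — area = 783.75 mm². Overall, the cross-section is a single solid region. Net area = 783.75 mm².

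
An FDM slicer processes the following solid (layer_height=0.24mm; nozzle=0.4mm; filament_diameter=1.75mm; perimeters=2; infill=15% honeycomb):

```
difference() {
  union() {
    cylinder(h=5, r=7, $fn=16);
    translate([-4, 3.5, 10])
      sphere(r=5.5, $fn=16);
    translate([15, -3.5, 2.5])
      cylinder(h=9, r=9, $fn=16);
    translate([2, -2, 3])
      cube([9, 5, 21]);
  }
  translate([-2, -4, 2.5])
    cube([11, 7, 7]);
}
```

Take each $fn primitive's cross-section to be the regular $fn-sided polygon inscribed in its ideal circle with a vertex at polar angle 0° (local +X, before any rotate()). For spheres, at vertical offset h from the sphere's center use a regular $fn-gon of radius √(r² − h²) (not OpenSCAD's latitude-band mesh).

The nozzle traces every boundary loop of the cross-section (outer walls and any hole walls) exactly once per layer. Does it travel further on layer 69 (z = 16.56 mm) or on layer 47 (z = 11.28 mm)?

Layer 69 (z = 16.56): the cylinder is absent (z outside [0, 5]); the sphere at (-4, 3.5) is absent (|z−center|=6.560 > r=5.5); the cylinder at (15, -3.5) does not reach this height (z outside [2.5, 11.5]); the cube at (2, -2) (footprint 9×5) is included at this height (perimeter 28.00 mm); Merging all regions: only the 9×5 cube at (2, -2) is present, so the union is just that shape — boundary = 28.00 mm; the cube at (-2, -4) is not intersected at this z (z outside [2.5, 9.5]); After the difference (first − rest): none of the subtracted shapes is present at this height, so the result so far is unchanged — boundary = 28.00 mm. So its perimeter = 28.00 mm. Layer 47 (z = 11.28): the cylinder is absent (z outside [0, 5]); the r=5.5 sphere at (-4, 3.5) slices to a regular 16-gon of circumradius 5.349 (√(r²−h²) with h=1.28 from center) (perimeter = 2·16·5.349·sin(180°/16) = 33.39 mm); the r=9 cylinder at (15, -3.5) contributes a regular 16-gon of circumradius 9 (perimeter = 2·16·9.000·sin(180°/16) = 56.19 mm); the 9×5 cube at (2, -2) contributes its full rectangle (perimeter 28.00 mm); Merging all regions: the regions partially overlap (shared area 18.82 mm²), so the edge portions inside another operand are dropped and the merged outline is re-measured after clipping — boundary = 99.98 mm; the cube at (-2, -4) is not intersected at this z (z outside [2.5, 9.5]); Taking the first minus the rest: none of the subtracted shapes is present at this height, so the result so far is unchanged — boundary = 99.98 mm. So its perimeter = 99.98 mm. Layer 47 is larger (99.98 vs 28.00 mm).

layer 47 (z = 11.28 mm)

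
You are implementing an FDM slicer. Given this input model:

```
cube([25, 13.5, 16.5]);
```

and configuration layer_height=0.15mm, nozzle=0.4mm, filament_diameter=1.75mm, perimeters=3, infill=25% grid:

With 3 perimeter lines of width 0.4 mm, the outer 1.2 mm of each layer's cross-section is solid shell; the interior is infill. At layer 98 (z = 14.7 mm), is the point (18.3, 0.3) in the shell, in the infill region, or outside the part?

At z = 14.7 mm: the cube is present — its section is the full 25×13.5 rectangle. Overall, the cross-section is a single solid region. The nearest boundary edge runs (0.00, 0.00)→(25.00, 0.00); distance from the point to it = 0.30 mm. The point is inside the cross-section, 0.30 mm from the nearest boundary — within the 1.2 mm shell band (3 × 0.4).

shell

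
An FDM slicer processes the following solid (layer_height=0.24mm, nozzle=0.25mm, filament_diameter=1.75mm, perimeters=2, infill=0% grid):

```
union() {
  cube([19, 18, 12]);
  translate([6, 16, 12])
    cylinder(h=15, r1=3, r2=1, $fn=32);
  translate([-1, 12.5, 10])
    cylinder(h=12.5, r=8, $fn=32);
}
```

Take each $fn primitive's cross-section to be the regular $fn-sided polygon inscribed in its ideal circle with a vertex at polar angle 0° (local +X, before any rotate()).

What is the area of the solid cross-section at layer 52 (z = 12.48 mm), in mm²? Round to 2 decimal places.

213.42 mm²

At z = 12.48 mm: the cube is not intersected at this z (z outside [0, 12]); the cone at (6, 16) contributes a regular 32-gon of circumradius 2.936 (interpolated between r1=3 and r2=1 at t=0.032) (area = (32/2)·2.936²·sin(360°/32) = 26.91 mm²); the r=8 cylinder at (-1, 12.5) gives a regular 32-gon of circumradius 8 (constant along its height) (area = (32/2)·8.000²·sin(360°/32) = 199.77 mm²); Combining (union): the regions partially overlap — summed areas 226.68 mm² minus the doubly-counted overlap 13.26 mm² gives 213.42 mm² — area = 213.42 mm². Overall, the cross-section is a single solid region. Net area = 213.42 mm².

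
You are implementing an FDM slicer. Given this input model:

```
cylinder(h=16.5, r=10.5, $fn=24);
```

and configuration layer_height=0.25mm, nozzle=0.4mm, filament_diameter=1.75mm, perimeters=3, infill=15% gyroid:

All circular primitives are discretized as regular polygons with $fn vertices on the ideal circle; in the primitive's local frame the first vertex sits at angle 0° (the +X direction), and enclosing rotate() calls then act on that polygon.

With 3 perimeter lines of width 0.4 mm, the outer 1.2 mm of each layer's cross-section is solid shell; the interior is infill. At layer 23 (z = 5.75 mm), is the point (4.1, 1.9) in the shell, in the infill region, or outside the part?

At z = 5.75 mm: the cylinder: section is a regular 24-gon, circumradius r=10.5. Overall, the cross-section is a single solid region. The nearest boundary edge runs (10.14, 2.72)→(9.09, 5.25); distance from the point to it = 5.90 mm. The point is inside the cross-section and 5.90 mm from the nearest boundary — more than the 1.2 mm shell width (3 × 0.4), so it's in the infill interior.

infill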